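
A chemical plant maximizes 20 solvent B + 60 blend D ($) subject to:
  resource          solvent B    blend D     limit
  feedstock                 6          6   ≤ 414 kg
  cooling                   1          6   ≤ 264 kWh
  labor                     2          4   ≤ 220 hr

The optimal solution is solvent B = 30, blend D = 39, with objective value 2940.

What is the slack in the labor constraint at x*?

4

labor used = 2·30 + 4·39 = 216; slack = 220 − 216 = 4.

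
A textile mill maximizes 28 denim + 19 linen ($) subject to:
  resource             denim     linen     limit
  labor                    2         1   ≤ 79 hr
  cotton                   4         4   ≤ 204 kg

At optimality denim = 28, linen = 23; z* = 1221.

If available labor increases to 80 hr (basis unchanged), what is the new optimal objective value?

Both labor and cotton are binding at x*.
Dual feasibility on the basic columns requires 2·y_labor + 4·y_cotton = 28, 1·y_labor + 4·y_cotton = 19.
→ y_labor = 9 and y_cotton = 2.5.
Δz = y_labor·Δb = 9 × (1) = 9, so new z* = 1221 + 9 = 1230.

1230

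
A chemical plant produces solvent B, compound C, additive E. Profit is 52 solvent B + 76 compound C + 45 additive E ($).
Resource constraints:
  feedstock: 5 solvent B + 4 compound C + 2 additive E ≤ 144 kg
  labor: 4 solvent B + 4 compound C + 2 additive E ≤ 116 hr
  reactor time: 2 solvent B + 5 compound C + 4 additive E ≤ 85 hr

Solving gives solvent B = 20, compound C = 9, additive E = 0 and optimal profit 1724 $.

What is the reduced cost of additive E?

-5

Check each constraint at x*: feedstock 136/144 (slack 8); labor 116/116 (tight); reactor time 85/85 (tight).
Since feedstock is not tight, its dual is 0.
Dual feasibility on the basic columns requires 4·y_labor + 2·y_reactor time = 52, 4·y_labor + 5·y_reactor time = 76.
→ y_labor = 9 and y_reactor time = 8.
Reduced cost of additive E: c₃ − yᵀa₃ = 45 − (9·2 + 8·4) = 45 − 50 = -5.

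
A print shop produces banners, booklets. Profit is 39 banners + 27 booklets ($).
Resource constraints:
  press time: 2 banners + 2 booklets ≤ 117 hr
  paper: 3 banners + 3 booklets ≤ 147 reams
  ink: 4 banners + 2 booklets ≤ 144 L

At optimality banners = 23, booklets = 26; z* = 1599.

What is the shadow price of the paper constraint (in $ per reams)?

5

At the optimum: press time uses 98 of 117 (slack = 19); paper uses 147 of 147 (binding); ink uses 144 of 144 (binding).
By complementary slackness, y = 0 for the non-binding constraint.
The binding rows give the dual system: 3·y_paper + 4·y_ink = 39 and 3·y_paper + 2·y_ink = 27.
This yields shadow prices y_paper = 5, y_ink = 6.
Shadow price of paper = 5.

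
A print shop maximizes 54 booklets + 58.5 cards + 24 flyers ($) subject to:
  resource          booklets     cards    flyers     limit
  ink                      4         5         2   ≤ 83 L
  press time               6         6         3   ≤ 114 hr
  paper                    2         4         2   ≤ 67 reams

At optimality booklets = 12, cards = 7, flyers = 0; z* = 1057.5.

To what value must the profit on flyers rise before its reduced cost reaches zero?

At the optimum: ink uses 83 of 83 (binding); press time uses 114 of 114 (binding); paper uses 52 of 67 (slack = 15).
By complementary slackness, y = 0 for the non-binding constraint.
The binding rows give the dual system: 4·y_ink + 6·y_press time = 54 and 5·y_ink + 6·y_press time = 58.5.
→ y_ink = 4.5 and y_press time = 6.
flyers enters the basis when its profit ≥ yᵀa₃ = 4.5·2 + 6·3 = 27.

27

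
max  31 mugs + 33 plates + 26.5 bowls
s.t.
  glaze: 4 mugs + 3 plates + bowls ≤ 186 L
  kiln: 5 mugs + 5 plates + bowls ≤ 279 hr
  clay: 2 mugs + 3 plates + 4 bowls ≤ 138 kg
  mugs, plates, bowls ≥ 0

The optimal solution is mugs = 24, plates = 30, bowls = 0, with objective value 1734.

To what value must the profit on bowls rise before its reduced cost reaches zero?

Binding: glaze and clay. Non-binding: kiln (9 unused).
By complementary slackness, y = 0 for the non-binding constraint.
The binding rows give the dual system: 4·y_glaze + 2·y_clay = 31 and 3·y_glaze + 3·y_clay = 33.
This yields shadow prices y_glaze = 4.5, y_clay = 6.5.
bowls enters the basis when its profit ≥ yᵀa₃ = 4.5·1 + 6.5·4 = 30.5.

30.5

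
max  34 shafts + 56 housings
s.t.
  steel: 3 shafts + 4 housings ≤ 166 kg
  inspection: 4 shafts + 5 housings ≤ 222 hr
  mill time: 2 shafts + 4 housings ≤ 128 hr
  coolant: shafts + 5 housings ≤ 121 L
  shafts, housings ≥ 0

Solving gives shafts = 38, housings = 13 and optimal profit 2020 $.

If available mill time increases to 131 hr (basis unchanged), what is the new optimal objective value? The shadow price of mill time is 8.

Δb = 3, so new z* = 2020 + (8)·(3) = 2020 + 24 = 2044.

2044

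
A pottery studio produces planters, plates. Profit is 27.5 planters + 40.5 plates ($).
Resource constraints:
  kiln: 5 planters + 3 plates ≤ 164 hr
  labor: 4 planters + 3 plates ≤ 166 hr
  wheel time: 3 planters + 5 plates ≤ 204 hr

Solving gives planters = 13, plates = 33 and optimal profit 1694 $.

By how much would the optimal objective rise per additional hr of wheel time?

At the optimum: kiln uses 164 of 164 (binding); labor uses 151 of 166 (slack = 15); wheel time uses 204 of 204 (binding).
Since labor is not tight, its dual is 0.
From A_Bᵀ y = c: 5·y_kiln + 3·y_wheel time = 27.5; 3·y_kiln + 5·y_wheel time = 40.5.
Solving: y_kiln = 1, y_wheel time = 7.5.
Shadow price of wheel time = 7.5.

7.5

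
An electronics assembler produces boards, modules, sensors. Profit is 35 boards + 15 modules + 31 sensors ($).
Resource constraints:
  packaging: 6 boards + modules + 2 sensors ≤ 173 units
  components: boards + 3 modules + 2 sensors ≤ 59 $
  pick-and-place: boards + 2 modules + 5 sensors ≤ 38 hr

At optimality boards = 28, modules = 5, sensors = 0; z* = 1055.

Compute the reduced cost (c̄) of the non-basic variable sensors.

At the optimum: packaging uses 173 of 173 (binding); components uses 43 of 59 (slack = 16); pick-and-place uses 38 of 38 (binding).
Slack constraints have shadow price 0 (complementary slackness).
Dual feasibility on the basic columns requires 6·y_packaging + 1·y_pick-and-place = 35, 1·y_packaging + 2·y_pick-and-place = 15.
→ y_packaging = 5 and y_pick-and-place = 5.
Reduced cost of sensors: c₃ − yᵀa₃ = 31 − (5·2 + 5·5) = 31 − 35 = -4.

-4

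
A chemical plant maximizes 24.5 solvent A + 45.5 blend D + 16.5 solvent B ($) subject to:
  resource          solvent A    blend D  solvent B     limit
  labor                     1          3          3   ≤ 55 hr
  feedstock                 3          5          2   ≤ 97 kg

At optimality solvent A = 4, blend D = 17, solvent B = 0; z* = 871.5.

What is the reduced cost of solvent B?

At the optimum: labor uses 55 of 55 (binding); feedstock uses 97 of 97 (binding).
The binding rows give the dual system: 1·y_labor + 3·y_feedstock = 24.5 and 3·y_labor + 5·y_feedstock = 45.5.
→ y_labor = 3.5 and y_feedstock = 7.
Reduced cost of solvent B: c₃ − yᵀa₃ = 16.5 − (3.5·3 + 7·2) = 16.5 − 24.5 = -8.

-8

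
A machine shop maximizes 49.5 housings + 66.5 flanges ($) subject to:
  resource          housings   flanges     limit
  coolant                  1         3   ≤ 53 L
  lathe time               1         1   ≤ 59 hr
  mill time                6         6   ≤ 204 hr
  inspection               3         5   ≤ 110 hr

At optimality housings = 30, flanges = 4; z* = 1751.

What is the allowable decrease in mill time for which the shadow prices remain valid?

33

Binding constraints: mill time, inspection. The basis is B = [[6,6],[3,5]] with det 12.
Per unit decrease in mill time, x* moves by d = (-0.4167, 0.25).
The basis stays optimal until coolant becomes binding; allowable decrease = 33 hr.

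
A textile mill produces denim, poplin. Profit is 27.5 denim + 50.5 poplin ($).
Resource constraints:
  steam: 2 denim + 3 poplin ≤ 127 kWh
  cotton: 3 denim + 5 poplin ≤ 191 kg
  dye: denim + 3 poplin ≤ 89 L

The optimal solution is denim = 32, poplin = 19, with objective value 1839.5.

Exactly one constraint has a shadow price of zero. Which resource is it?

steam: 121/127 (slack 6)
cotton: 191/191 (binding)
dye: 89/89 (binding)
By complementary slackness, a constraint with positive slack has shadow price 0 → steam.

steam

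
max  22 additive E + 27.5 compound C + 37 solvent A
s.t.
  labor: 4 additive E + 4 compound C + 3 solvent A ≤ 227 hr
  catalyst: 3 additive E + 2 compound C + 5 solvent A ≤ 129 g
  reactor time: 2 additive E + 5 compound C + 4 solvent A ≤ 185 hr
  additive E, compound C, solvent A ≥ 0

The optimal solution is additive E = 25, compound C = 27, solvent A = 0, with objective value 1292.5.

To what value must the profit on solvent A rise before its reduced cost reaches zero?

39

Check each constraint at x*: labor 208/227 (slack 19); catalyst 129/129 (tight); reactor time 185/185 (tight).
Since labor is not tight, its dual is 0.
From A_Bᵀ y = c: 3·y_catalyst + 2·y_reactor time = 22; 2·y_catalyst + 5·y_reactor time = 27.5.
This yields shadow prices y_catalyst = 5, y_reactor time = 3.5.
solvent A enters the basis when its profit ≥ yᵀa₃ = 5·5 + 3.5·4 = 39.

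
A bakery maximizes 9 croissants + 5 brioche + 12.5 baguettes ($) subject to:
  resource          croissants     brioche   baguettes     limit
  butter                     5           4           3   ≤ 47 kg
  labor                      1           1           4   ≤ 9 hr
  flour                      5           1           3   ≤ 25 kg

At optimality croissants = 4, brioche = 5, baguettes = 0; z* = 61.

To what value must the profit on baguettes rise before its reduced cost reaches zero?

19

Binding: labor and flour. Non-binding: butter (7 unused).
Since butter is not tight, its dual is 0.
The binding rows give the dual system: 1·y_labor + 5·y_flour = 9 and 1·y_labor + 1·y_flour = 5.
Solving: y_labor = 4, y_flour = 1.
baguettes enters the basis when its profit ≥ yᵀa₃ = 4·4 + 1·3 = 19.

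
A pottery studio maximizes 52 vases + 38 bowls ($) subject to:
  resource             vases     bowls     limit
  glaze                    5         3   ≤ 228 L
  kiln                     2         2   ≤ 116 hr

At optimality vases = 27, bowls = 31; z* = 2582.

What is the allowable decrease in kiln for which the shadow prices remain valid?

Binding constraints: glaze, kiln. The basis is B = [[5,3],[2,2]] with det 4.
Per unit decrease in kiln, x* moves by d = (0.75, -1.25).
The basis stays optimal until bowls reaches 0; allowable decrease = 24.8 hr.

24.8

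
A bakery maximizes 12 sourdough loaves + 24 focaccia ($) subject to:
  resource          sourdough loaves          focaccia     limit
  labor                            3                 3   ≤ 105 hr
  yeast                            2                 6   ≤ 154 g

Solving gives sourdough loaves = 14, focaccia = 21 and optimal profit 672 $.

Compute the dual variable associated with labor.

At the optimum: labor uses 105 of 105 (binding); yeast uses 154 of 154 (binding).
From A_Bᵀ y = c: 3·y_labor + 2·y_yeast = 12; 3·y_labor + 6·y_yeast = 24.
Solving: y_labor = 2, y_yeast = 3.
Shadow price of labor = 2.

2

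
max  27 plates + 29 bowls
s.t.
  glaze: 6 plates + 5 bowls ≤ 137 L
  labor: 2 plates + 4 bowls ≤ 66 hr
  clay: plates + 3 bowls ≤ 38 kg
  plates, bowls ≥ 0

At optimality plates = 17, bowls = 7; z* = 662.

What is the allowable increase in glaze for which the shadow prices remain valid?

Binding constraints: glaze, clay. The basis is B = [[6,5],[1,3]] with det 13.
Per unit increase in glaze, x* moves by d = (0.2308, -0.0769).
The basis stays optimal until labor becomes binding; allowable increase = 26 L.

26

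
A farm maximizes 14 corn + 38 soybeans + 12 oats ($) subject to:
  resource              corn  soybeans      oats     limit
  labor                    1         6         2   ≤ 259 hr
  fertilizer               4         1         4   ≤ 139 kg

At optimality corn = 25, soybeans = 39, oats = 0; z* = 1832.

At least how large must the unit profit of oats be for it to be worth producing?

Both labor and fertilizer are binding at x*.
From A_Bᵀ y = c: 1·y_labor + 4·y_fertilizer = 14; 6·y_labor + 1·y_fertilizer = 38.
This yields shadow prices y_labor = 6, y_fertilizer = 2.
oats enters the basis when its profit ≥ yᵀa₃ = 6·2 + 2·4 = 20.

20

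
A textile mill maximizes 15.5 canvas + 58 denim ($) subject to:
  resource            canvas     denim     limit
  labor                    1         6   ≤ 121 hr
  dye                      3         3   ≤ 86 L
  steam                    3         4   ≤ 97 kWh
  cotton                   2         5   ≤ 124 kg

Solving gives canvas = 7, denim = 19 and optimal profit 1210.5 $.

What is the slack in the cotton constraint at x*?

cotton used = 2·7 + 5·19 = 109; slack = 124 − 109 = 15.

15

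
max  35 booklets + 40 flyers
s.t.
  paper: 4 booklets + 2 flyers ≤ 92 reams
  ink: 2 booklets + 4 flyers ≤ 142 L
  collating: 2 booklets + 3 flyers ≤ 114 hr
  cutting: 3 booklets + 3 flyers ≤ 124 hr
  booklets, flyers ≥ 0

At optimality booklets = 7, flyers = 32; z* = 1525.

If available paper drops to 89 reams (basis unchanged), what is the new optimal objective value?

1510

Check each constraint at x*: paper 92/92 (tight); ink 142/142 (tight); collating 110/114 (slack 4); cutting 117/124 (slack 7).
By complementary slackness, y = 0 for the non-binding constraints.
From A_Bᵀ y = c: 4·y_paper + 2·y_ink = 35; 2·y_paper + 4·y_ink = 40.
This yields shadow prices y_paper = 5, y_ink = 7.5.
Δz = y_paper·Δb = 5 × (-3) = -15, so new z* = 1525 − 15 = 1510.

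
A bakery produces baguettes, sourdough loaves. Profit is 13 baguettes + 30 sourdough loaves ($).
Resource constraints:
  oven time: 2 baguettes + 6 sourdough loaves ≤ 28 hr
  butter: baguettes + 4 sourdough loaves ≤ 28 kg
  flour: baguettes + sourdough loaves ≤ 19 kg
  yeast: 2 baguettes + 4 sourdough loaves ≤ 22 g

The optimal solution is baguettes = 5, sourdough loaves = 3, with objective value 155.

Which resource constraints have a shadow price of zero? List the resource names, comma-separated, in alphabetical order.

butter, flour

oven time: 28/28 (binding)
butter: 17/28 (slack 11)
flour: 8/19 (slack 11)
yeast: 22/22 (binding)
By complementary slackness, a constraint with positive slack has shadow price 0 → butter, flour.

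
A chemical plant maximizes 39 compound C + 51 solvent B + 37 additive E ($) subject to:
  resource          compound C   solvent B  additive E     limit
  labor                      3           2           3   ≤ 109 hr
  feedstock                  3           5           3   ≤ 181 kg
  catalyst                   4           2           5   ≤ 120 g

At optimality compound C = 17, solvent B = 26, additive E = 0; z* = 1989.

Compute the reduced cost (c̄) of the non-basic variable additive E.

At the optimum: labor uses 103 of 109 (slack = 6); feedstock uses 181 of 181 (binding); catalyst uses 120 of 120 (binding).
Since labor is not tight, its dual is 0.
From A_Bᵀ y = c: 3·y_feedstock + 4·y_catalyst = 39; 5·y_feedstock + 2·y_catalyst = 51.
→ y_feedstock = 9 and y_catalyst = 3.
Reduced cost of additive E: c₃ − yᵀa₃ = 37 − (9·3 + 3·5) = 37 − 42 = -5.

-5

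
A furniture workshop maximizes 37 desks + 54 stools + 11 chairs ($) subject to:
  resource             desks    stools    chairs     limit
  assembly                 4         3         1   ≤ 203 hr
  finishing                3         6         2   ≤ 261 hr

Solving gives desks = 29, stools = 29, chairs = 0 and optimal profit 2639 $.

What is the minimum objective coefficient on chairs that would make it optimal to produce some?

18

Check each constraint at x*: assembly 203/203 (tight); finishing 261/261 (tight).
From A_Bᵀ y = c: 4·y_assembly + 3·y_finishing = 37; 3·y_assembly + 6·y_finishing = 54.
Solving: y_assembly = 4, y_finishing = 7.
chairs enters the basis when its profit ≥ yᵀa₃ = 4·1 + 7·2 = 18.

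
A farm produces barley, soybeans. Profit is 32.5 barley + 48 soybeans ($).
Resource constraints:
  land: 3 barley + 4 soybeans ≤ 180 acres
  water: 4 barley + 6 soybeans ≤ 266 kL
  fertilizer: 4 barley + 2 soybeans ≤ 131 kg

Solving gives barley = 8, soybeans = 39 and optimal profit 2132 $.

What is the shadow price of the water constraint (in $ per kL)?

At the optimum: land uses 180 of 180 (binding); water uses 266 of 266 (binding); fertilizer uses 110 of 131 (slack = 21).
Since fertilizer is not tight, its dual is 0.
The binding rows give the dual system: 3·y_land + 4·y_water = 32.5 and 4·y_land + 6·y_water = 48.
Solving: y_land = 1.5, y_water = 7.
Shadow price of water = 7.

7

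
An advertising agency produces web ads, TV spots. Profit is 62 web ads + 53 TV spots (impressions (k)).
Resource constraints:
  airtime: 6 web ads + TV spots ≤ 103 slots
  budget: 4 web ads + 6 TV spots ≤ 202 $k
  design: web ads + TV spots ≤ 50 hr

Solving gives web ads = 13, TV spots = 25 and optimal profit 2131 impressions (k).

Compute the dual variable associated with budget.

8

Binding: airtime and budget. Non-binding: design (12 unused).
Slack constraints have shadow price 0 (complementary slackness).
Dual feasibility on the basic columns requires 6·y_airtime + 4·y_budget = 62, 1·y_airtime + 6·y_budget = 53.
→ y_airtime = 5 and y_budget = 8.
Shadow price of budget = 8.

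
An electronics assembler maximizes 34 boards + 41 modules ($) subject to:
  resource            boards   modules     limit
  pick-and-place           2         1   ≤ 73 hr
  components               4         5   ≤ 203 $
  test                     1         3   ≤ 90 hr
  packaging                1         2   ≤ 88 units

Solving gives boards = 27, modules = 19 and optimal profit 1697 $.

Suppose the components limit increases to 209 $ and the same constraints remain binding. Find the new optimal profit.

1745

At the optimum: pick-and-place uses 73 of 73 (binding); components uses 203 of 203 (binding); test uses 84 of 90 (slack = 6); packaging uses 65 of 88 (slack = 23).
By complementary slackness, y = 0 for the non-binding constraints.
From A_Bᵀ y = c: 2·y_pick-and-place + 4·y_components = 34; 1·y_pick-and-place + 5·y_components = 41.
Solving: y_pick-and-place = 1, y_components = 8.
Δz = y_components·Δb = 8 × (6) = 48, so new z* = 1697 + 48 = 1745.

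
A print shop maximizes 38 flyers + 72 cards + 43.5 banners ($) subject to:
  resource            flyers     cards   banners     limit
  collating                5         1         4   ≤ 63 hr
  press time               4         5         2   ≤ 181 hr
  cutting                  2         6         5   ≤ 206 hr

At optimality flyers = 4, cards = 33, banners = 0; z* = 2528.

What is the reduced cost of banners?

At the optimum: collating uses 53 of 63 (slack = 10); press time uses 181 of 181 (binding); cutting uses 206 of 206 (binding).
Since collating is not tight, its dual is 0.
From A_Bᵀ y = c: 4·y_press time + 2·y_cutting = 38; 5·y_press time + 6·y_cutting = 72.
→ y_press time = 6 and y_cutting = 7.
Reduced cost of banners: c₃ − yᵀa₃ = 43.5 − (6·2 + 7·5) = 43.5 − 47 = -3.5.

-3.5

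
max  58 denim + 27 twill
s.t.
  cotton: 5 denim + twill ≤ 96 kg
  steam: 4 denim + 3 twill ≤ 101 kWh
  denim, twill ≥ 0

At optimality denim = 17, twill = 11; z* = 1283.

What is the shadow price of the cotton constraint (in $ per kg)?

Check each constraint at x*: cotton 96/96 (tight); steam 101/101 (tight).
Dual feasibility on the basic columns requires 5·y_cotton + 4·y_steam = 58, 1·y_cotton + 3·y_steam = 27.
Solving: y_cotton = 6, y_steam = 7.
Shadow price of cotton = 6.

6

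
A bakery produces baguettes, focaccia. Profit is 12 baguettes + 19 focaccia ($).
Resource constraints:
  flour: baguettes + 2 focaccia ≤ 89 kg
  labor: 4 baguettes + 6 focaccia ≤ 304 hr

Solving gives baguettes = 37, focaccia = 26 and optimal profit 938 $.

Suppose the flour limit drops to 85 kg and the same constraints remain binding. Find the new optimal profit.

930

Check each constraint at x*: flour 89/89 (tight); labor 304/304 (tight).
Dual feasibility on the basic columns requires 1·y_flour + 4·y_labor = 12, 2·y_flour + 6·y_labor = 19.
→ y_flour = 2 and y_labor = 2.5.
Δz = y_flour·Δb = 2 × (-4) = -8, so new z* = 938 − 8 = 930.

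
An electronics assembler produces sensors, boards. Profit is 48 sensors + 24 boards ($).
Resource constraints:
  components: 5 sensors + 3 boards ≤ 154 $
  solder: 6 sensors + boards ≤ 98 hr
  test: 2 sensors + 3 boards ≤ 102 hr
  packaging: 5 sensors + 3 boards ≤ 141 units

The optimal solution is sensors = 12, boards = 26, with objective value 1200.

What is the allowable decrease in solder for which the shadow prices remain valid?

Binding constraints: solder, test. The basis is B = [[6,1],[2,3]] with det 16.
Per unit decrease in solder, x* moves by d = (-0.1875, 0.125).
The basis stays optimal until sensors reaches 0; allowable decrease = 64 hr.

64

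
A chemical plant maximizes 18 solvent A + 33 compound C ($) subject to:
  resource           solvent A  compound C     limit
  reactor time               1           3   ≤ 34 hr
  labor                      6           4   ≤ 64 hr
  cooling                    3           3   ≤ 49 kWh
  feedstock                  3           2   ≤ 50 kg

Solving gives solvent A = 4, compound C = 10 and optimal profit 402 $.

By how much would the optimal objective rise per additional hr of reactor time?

Binding: reactor time and labor. Non-binding: cooling (7 unused), feedstock (18 unused).
By complementary slackness, y = 0 for the non-binding constraints.
The binding rows give the dual system: 1·y_reactor time + 6·y_labor = 18 and 3·y_reactor time + 4·y_labor = 33.
This yields shadow prices y_reactor time = 9, y_labor = 1.5.
Shadow price of reactor time = 9.

9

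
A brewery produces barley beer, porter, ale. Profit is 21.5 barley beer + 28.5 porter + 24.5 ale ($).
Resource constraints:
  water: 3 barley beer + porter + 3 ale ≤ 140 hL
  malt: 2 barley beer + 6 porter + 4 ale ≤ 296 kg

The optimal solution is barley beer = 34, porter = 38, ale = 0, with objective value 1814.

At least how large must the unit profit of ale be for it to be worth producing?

At the optimum: water uses 140 of 140 (binding); malt uses 296 of 296 (binding).
The binding rows give the dual system: 3·y_water + 2·y_malt = 21.5 and 1·y_water + 6·y_malt = 28.5.
→ y_water = 4.5 and y_malt = 4.
ale enters the basis when its profit ≥ yᵀa₃ = 4.5·3 + 4·4 = 29.5.

29.5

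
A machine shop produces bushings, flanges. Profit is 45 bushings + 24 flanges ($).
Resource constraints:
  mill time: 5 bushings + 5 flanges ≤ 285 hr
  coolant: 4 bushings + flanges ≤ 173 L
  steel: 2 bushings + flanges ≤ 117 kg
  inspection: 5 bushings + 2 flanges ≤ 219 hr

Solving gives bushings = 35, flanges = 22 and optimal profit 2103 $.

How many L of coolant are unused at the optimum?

11

coolant used = 4·35 + 1·22 = 162; slack = 173 − 162 = 11.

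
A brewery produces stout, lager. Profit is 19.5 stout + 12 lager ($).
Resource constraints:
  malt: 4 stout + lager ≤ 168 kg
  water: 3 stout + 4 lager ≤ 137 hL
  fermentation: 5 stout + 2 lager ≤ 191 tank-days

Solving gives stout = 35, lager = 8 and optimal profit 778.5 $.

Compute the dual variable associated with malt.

Check each constraint at x*: malt 148/168 (slack 20); water 137/137 (tight); fermentation 191/191 (tight).
By complementary slackness, y = 0 for the non-binding constraint.
The binding rows give the dual system: 3·y_water + 5·y_fermentation = 19.5 and 4·y_water + 2·y_fermentation = 12.
This yields shadow prices y_water = 1.5, y_fermentation = 3.
Shadow price of malt = 0.

0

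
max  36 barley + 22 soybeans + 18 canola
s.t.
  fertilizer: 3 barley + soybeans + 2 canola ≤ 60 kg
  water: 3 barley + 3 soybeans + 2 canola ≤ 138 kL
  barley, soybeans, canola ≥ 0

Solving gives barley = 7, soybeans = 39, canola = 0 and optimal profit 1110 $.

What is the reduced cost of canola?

-6

Check each constraint at x*: fertilizer 60/60 (tight); water 138/138 (tight).
From A_Bᵀ y = c: 3·y_fertilizer + 3·y_water = 36; 1·y_fertilizer + 3·y_water = 22.
→ y_fertilizer = 7 and y_water = 5.
Reduced cost of canola: c₃ − yᵀa₃ = 18 − (7·2 + 5·2) = 18 − 24 = -6.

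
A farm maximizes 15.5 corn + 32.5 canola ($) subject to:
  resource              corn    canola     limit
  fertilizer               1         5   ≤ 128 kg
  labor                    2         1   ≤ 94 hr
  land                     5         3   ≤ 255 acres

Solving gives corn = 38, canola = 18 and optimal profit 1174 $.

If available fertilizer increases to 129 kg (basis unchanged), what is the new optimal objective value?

1179.5

Check each constraint at x*: fertilizer 128/128 (tight); labor 94/94 (tight); land 244/255 (slack 11).
Since land is not tight, its dual is 0.
From A_Bᵀ y = c: 1·y_fertilizer + 2·y_labor = 15.5; 5·y_fertilizer + 1·y_labor = 32.5.
This yields shadow prices y_fertilizer = 5.5, y_labor = 5.
Δz = y_fertilizer·Δb = 5.5 × (1) = 5.5, so new z* = 1174 + 5.5 = 1179.5.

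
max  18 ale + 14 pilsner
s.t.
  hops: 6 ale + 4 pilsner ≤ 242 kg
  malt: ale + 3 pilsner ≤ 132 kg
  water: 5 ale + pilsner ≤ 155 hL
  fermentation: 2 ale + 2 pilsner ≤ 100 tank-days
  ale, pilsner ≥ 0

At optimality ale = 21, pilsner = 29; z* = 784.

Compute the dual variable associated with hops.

At the optimum: hops uses 242 of 242 (binding); malt uses 108 of 132 (slack = 24); water uses 134 of 155 (slack = 21); fermentation uses 100 of 100 (binding).
Since malt, water are not tight, their duals are 0.
Dual feasibility on the basic columns requires 6·y_hops + 2·y_fermentation = 18, 4·y_hops + 2·y_fermentation = 14.
Solving: y_hops = 2, y_fermentation = 3.
Shadow price of hops = 2.

2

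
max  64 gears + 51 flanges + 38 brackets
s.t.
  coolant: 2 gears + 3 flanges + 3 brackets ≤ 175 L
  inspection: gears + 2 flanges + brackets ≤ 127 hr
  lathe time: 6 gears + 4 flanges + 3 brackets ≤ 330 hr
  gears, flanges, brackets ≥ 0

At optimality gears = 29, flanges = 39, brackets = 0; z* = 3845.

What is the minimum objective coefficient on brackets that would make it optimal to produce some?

42

Binding: coolant and lathe time. Non-binding: inspection (20 unused).
Since inspection is not tight, its dual is 0.
Dual feasibility on the basic columns requires 2·y_coolant + 6·y_lathe time = 64, 3·y_coolant + 4·y_lathe time = 51.
Solving: y_coolant = 5, y_lathe time = 9.
brackets enters the basis when its profit ≥ yᵀa₃ = 5·3 + 9·3 = 42.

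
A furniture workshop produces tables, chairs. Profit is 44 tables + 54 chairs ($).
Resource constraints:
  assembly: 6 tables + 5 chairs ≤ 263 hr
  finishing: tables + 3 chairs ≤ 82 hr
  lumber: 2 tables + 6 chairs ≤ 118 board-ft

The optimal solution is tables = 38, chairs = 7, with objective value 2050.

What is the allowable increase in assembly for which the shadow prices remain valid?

91

Binding constraints: assembly, lumber. The basis is B = [[6,5],[2,6]] with det 26.
Per unit increase in assembly, x* moves by d = (0.2308, -0.0769).
The basis stays optimal until chairs reaches 0; allowable increase = 91 hr.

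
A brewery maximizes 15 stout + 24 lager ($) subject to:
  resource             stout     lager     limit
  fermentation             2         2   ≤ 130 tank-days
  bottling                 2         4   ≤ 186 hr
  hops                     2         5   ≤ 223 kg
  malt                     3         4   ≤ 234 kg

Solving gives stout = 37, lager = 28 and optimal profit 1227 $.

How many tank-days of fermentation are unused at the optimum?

fermentation used = 2·37 + 2·28 = 130; slack = 130 − 130 = 0.

0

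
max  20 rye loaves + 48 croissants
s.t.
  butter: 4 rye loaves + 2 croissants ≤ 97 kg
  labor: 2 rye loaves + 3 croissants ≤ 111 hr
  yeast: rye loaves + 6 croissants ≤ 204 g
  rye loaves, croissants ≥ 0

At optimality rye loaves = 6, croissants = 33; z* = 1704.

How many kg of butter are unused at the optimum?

butter used = 4·6 + 2·33 = 90; slack = 97 − 90 = 7.

7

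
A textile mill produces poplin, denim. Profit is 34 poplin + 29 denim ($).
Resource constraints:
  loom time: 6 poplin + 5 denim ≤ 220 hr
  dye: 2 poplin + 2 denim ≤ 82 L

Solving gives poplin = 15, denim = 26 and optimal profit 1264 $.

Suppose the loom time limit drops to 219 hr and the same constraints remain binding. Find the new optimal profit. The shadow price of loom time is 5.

1259

Δb = -1, so new z* = 1264 + (5)·(-1) = 1264 − 5 = 1259.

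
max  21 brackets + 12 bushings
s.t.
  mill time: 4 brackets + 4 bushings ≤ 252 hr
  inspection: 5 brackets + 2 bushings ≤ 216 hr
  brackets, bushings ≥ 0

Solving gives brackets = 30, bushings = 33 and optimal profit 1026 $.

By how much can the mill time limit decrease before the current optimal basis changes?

79.2

Binding constraints: mill time, inspection. The basis is B = [[4,4],[5,2]] with det -12.
Per unit decrease in mill time, x* moves by d = (0.1667, -0.4167).
The basis stays optimal until bushings reaches 0; allowable decrease = 79.2 hr.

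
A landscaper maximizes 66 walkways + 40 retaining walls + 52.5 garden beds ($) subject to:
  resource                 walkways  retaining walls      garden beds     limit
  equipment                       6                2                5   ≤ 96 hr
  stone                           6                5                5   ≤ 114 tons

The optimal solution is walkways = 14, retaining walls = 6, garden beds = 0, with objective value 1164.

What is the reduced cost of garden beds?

At the optimum: equipment uses 96 of 96 (binding); stone uses 114 of 114 (binding).
Dual feasibility on the basic columns requires 6·y_equipment + 6·y_stone = 66, 2·y_equipment + 5·y_stone = 40.
This yields shadow prices y_equipment = 5, y_stone = 6.
Reduced cost of garden beds: c₃ − yᵀa₃ = 52.5 − (5·5 + 6·5) = 52.5 − 55 = -2.5.

-2.5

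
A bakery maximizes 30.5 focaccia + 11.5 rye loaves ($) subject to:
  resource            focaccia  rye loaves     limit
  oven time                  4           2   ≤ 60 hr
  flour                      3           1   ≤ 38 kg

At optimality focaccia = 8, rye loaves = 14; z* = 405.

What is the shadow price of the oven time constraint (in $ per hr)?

At the optimum: oven time uses 60 of 60 (binding); flour uses 38 of 38 (binding).
From A_Bᵀ y = c: 4·y_oven time + 3·y_flour = 30.5; 2·y_oven time + 1·y_flour = 11.5.
This yields shadow prices y_oven time = 2, y_flour = 7.5.
Shadow price of oven time = 2.

2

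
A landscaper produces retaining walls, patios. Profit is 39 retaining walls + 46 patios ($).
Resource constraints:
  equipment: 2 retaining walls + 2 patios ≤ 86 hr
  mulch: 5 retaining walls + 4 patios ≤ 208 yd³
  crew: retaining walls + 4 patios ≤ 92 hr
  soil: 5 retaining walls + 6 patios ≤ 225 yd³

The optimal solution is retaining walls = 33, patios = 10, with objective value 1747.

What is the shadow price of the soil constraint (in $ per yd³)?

At the optimum: equipment uses 86 of 86 (binding); mulch uses 205 of 208 (slack = 3); crew uses 73 of 92 (slack = 19); soil uses 225 of 225 (binding).
Since mulch, crew are not tight, their duals are 0.
From A_Bᵀ y = c: 2·y_equipment + 5·y_soil = 39; 2·y_equipment + 6·y_soil = 46.
This yields shadow prices y_equipment = 2, y_soil = 7.
Shadow price of soil = 7.

7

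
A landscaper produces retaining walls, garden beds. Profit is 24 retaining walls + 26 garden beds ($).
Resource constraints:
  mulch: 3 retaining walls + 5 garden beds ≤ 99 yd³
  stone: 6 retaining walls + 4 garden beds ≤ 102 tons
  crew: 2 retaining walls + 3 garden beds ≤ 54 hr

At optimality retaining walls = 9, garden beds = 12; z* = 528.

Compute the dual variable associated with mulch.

0

Binding: stone and crew. Non-binding: mulch (12 unused).
Slack constraints have shadow price 0 (complementary slackness).
The binding rows give the dual system: 6·y_stone + 2·y_crew = 24 and 4·y_stone + 3·y_crew = 26.
This yields shadow prices y_stone = 2, y_crew = 6.
Shadow price of mulch = 0.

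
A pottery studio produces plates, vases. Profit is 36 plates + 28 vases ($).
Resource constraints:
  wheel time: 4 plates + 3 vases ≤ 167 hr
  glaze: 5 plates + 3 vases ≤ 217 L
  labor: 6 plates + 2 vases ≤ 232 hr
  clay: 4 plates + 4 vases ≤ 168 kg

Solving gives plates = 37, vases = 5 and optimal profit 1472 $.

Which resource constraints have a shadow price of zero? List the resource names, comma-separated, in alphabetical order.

glaze, wheel time

wheel time: 163/167 (slack 4)
glaze: 200/217 (slack 17)
labor: 232/232 (binding)
clay: 168/168 (binding)
By complementary slackness, a constraint with positive slack has shadow price 0 → glaze, wheel time.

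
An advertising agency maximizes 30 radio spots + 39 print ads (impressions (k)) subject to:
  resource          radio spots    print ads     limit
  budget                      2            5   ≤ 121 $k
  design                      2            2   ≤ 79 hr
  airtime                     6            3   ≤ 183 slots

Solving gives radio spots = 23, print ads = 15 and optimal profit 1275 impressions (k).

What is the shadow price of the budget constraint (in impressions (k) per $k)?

6

At the optimum: budget uses 121 of 121 (binding); design uses 76 of 79 (slack = 3); airtime uses 183 of 183 (binding).
Since design is not tight, its dual is 0.
The binding rows give the dual system: 2·y_budget + 6·y_airtime = 30 and 5·y_budget + 3·y_airtime = 39.
Solving: y_budget = 6, y_airtime = 3.
Shadow price of budget = 6.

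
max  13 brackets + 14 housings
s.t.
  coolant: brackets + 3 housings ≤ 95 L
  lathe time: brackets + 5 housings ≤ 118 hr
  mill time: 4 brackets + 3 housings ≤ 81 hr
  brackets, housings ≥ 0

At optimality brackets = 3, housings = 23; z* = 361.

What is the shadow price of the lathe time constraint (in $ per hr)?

1

At the optimum: coolant uses 72 of 95 (slack = 23); lathe time uses 118 of 118 (binding); mill time uses 81 of 81 (binding).
By complementary slackness, y = 0 for the non-binding constraint.
The binding rows give the dual system: 1·y_lathe time + 4·y_mill time = 13 and 5·y_lathe time + 3·y_mill time = 14.
This yields shadow prices y_lathe time = 1, y_mill time = 3.
Shadow price of lathe time = 1.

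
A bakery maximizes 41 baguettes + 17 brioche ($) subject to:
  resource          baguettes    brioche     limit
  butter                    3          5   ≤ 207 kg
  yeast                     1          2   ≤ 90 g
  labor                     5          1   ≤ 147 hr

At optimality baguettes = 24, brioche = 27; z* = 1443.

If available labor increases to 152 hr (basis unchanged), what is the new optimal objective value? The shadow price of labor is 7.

1478

Δb = 5, so new z* = 1443 + (7)·(5) = 1443 + 35 = 1478.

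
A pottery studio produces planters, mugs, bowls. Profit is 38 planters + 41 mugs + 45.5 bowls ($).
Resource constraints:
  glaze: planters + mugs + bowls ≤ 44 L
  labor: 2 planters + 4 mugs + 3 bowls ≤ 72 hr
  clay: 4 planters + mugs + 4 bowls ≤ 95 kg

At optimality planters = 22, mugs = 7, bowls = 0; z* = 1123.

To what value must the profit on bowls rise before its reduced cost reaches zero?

47

Check each constraint at x*: glaze 29/44 (slack 15); labor 72/72 (tight); clay 95/95 (tight).
Since glaze is not tight, its dual is 0.
From A_Bᵀ y = c: 2·y_labor + 4·y_clay = 38; 4·y_labor + 1·y_clay = 41.
This yields shadow prices y_labor = 9, y_clay = 5.
bowls enters the basis when its profit ≥ yᵀa₃ = 9·3 + 5·4 = 47.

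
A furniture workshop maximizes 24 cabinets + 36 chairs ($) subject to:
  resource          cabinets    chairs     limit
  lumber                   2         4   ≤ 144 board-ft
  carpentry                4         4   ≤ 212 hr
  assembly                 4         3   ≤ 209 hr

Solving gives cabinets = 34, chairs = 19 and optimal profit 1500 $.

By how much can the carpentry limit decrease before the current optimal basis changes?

Binding constraints: lumber, carpentry. The basis is B = [[2,4],[4,4]] with det -8.
Per unit decrease in carpentry, x* moves by d = (-0.5, 0.25).
The basis stays optimal until cabinets reaches 0; allowable decrease = 68 hr.

68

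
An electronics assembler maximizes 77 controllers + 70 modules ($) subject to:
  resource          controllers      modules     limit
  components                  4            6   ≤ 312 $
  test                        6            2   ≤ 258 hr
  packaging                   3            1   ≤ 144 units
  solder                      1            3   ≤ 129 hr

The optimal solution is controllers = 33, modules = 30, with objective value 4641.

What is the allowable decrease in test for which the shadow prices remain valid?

Binding constraints: components, test. The basis is B = [[4,6],[6,2]] with det -28.
Per unit decrease in test, x* moves by d = (-0.2143, 0.1429).
The basis stays optimal until solder becomes binding; allowable decrease = 28 hr.

28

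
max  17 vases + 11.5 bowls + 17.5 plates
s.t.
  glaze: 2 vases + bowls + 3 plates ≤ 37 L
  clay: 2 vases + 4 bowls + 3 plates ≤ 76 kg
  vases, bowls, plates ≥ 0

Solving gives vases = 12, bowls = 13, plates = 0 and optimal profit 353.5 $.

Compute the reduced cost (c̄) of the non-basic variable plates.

Both glaze and clay are binding at x*.
The binding rows give the dual system: 2·y_glaze + 2·y_clay = 17 and 1·y_glaze + 4·y_clay = 11.5.
→ y_glaze = 7.5 and y_clay = 1.
Reduced cost of plates: c₃ − yᵀa₃ = 17.5 − (7.5·3 + 1·3) = 17.5 − 25.5 = -8.

-8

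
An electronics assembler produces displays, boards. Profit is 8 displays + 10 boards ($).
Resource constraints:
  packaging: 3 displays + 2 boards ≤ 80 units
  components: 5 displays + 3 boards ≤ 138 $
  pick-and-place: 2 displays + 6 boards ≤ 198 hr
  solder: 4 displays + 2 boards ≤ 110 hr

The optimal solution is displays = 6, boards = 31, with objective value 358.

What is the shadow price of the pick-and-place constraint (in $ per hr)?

At the optimum: packaging uses 80 of 80 (binding); components uses 123 of 138 (slack = 15); pick-and-place uses 198 of 198 (binding); solder uses 86 of 110 (slack = 24).
Since components, solder are not tight, their duals are 0.
Dual feasibility on the basic columns requires 3·y_packaging + 2·y_pick-and-place = 8, 2·y_packaging + 6·y_pick-and-place = 10.
→ y_packaging = 2 and y_pick-and-place = 1.
Shadow price of pick-and-place = 1.

1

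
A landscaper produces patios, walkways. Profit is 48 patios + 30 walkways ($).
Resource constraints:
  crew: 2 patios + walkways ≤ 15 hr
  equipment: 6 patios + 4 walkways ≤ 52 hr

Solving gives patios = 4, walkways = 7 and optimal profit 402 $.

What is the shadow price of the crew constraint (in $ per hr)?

6

At the optimum: crew uses 15 of 15 (binding); equipment uses 52 of 52 (binding).
From A_Bᵀ y = c: 2·y_crew + 6·y_equipment = 48; 1·y_crew + 4·y_equipment = 30.
→ y_crew = 6 and y_equipment = 6.
Shadow price of crew = 6.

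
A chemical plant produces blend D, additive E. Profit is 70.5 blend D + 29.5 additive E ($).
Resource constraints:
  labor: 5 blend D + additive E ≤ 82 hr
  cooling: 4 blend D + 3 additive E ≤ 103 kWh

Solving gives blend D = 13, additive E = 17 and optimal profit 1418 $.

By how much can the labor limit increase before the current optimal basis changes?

46.75

Binding constraints: labor, cooling. The basis is B = [[5,1],[4,3]] with det 11.
Per unit increase in labor, x* moves by d = (0.2727, -0.3636).
The basis stays optimal until additive E reaches 0; allowable increase = 46.75 hr.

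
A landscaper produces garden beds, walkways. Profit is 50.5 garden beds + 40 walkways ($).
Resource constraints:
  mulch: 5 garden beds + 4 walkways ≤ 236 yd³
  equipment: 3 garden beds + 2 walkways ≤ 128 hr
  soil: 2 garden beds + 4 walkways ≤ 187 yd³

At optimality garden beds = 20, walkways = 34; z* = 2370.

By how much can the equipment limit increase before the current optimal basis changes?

Binding constraints: mulch, equipment. The basis is B = [[5,4],[3,2]] with det -2.
Per unit increase in equipment, x* moves by d = (2, -2.5).
The basis stays optimal until walkways reaches 0; allowable increase = 13.6 hr.

13.6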